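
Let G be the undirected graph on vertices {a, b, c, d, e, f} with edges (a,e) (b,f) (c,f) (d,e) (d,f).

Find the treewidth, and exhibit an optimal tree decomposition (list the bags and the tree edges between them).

Each bag holds 2 vertices, so the decomposition has width 1, which upper-bounds the treewidth. Any graph with an edge has treewidth ≥ 1, and G has the edge d–e. Combining the bounds, tw(G) = 1.

Treewidth 1.
One optimal decomposition is:
Bags: B1 = {d, e}  B2 = {d, f}  B3 = {b, f}  B4 = {a, e}  B5 = {c, f}
Tree: B1–B2, B2–B3, B1–B4, B2–B5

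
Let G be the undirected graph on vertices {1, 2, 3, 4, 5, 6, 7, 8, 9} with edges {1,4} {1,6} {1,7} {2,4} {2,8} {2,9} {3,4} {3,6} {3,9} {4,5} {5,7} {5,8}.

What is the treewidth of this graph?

3

A width-3 tree decomposition is:
Bags: B1 = {2, 3, 8, 9}  B2 = {2, 3, 4, 8}  B3 = {3, 4, 5, 8}  B4 = {3, 4, 5, 6}  B5 = {1, 4, 5, 6}  B6 = {1, 5, 6, 7}
Tree: B1–B2, B2–B3, B3–B4, B4–B5, B5–B6
Every bag has size at most 4, so the width is 4 − 1 = 3 and tw(G) ≤ 3. For the lower bound: the 4 vertex sets {2,8,9}, {3}, {4}, {1,5,6,7} are disjoint, each induces a connected subgraph, and every pair is joined by at least one edge of G. Contracting each set to a single vertex therefore yields K_{4} as a minor, and since treewidth is minor-monotone, tw(G) ≥ tw(K_{4}) = 3. Combining the bounds, tw(G) = 3.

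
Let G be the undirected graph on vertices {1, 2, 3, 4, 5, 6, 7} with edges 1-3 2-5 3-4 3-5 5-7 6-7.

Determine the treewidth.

A width-1 tree decomposition is:
Bags: B1 = {2, 5}  B2 = {5, 7}  B3 = {3, 5}  B4 = {3, 4}  B5 = {1, 3}  B6 = {6, 7}
Tree: B1–B2, B2–B3, B3–B4, B3–B5, B2–B6
Each bag holds 2 vertices, so the decomposition has width 1, which upper-bounds the treewidth. Any graph with an edge has treewidth ≥ 1, and G has the edge 5–2. The upper and lower bounds meet at 1, so that is the treewidth.

1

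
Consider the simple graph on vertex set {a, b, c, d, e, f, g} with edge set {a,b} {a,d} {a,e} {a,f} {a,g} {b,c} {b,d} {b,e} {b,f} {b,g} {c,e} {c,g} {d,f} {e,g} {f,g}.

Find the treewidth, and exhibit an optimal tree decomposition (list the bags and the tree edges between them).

Treewidth 3.
One such decomposition:
Bags: B1 = {a, b, f, g}  B2 = {a, b, e, g}  B3 = {a, b, d, f}  B4 = {b, c, e, g}
Tree: B1–B2, B1–B3, B2–B4

Every bag has size at most 4, so the width is 4 − 1 = 3 and tw(G) ≤ 3. Conversely, {a, b, d, f} is a clique of size 4, and the vertices of any clique must share a bag in every tree decomposition; so some bag has ≥ 4 vertices and tw(G) ≥ 3. Combining the bounds, tw(G) = 3.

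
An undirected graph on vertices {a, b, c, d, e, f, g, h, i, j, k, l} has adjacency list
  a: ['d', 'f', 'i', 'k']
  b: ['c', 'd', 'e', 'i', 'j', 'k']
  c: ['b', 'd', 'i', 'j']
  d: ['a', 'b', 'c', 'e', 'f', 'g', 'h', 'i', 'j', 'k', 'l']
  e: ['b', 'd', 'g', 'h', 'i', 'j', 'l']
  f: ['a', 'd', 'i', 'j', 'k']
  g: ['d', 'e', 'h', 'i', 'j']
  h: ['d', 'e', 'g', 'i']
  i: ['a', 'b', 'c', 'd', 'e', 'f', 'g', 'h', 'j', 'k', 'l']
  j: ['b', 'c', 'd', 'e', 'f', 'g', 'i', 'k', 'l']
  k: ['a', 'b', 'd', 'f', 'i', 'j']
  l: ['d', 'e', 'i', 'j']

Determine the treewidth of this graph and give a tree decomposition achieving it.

Treewidth 4.
One optimal decomposition is:
Bags: B1 = {b, d, i, j, k}  B2 = {d, f, i, j, k}  B3 = {a, d, f, i, k}  B4 = {b, d, e, i, j}  B5 = {b, c, d, i, j}  B6 = {d, e, g, i, j}  B7 = {d, e, g, h, i}  B8 = {d, e, i, j, l}
Tree: B1–B2, B2–B3, B1–B4, B1–B5, B4–B6, B6–B7, B4–B8

Every bag has size at most 5, so the width is 5 − 1 = 4 and tw(G) ≤ 4. Conversely, {d, e, g, i, j} is a clique of size 5, and the vertices of any clique must share a bag in every tree decomposition; so some bag has ≥ 5 vertices and tw(G) ≥ 4. Combining the bounds, tw(G) = 4.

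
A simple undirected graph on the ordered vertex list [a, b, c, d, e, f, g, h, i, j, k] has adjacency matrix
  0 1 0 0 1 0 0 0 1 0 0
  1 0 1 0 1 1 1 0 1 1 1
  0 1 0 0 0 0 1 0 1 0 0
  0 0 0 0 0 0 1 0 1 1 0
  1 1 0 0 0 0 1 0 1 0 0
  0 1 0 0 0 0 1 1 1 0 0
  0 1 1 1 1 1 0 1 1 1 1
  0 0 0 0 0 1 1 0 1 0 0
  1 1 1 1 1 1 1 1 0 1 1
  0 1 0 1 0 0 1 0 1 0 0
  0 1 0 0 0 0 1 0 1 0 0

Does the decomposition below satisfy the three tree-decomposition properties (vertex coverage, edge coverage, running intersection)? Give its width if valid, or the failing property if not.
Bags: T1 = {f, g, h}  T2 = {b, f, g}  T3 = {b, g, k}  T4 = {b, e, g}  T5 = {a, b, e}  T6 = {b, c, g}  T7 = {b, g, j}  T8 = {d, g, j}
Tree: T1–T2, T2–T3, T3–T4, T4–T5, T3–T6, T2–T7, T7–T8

A tree decomposition must satisfy three properties: every vertex lies in some bag; for every edge, both endpoints lie together in some bag; and for every vertex, the bags containing it form a connected subtree. Here vertex i appears in no bag, so the decomposition is invalid.

No — vertex i appears in no bag.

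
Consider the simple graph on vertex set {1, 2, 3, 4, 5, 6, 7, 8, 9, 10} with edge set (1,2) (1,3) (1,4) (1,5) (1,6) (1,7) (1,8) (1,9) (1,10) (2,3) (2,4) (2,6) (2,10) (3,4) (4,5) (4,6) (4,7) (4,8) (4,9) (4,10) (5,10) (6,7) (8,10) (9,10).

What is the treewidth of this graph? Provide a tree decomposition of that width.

Treewidth 3.
One optimal decomposition is:
Bags: B1 = {1, 2, 3, 4}  B2 = {1, 2, 4, 10}  B3 = {1, 2, 4, 6}  B4 = {1, 4, 9, 10}  B5 = {1, 4, 5, 10}  B6 = {1, 4, 8, 10}  B7 = {1, 4, 6, 7}
Tree: B1–B2, B2–B3, B2–B4, B2–B5, B4–B6, B3–B7

The largest bag has 4 vertices, giving width 3; this decomposition certifies tw(G) ≤ 3. Conversely, {1, 4, 8, 10} is a clique of size 4, and the vertices of any clique must share a bag in every tree decomposition; so some bag has ≥ 4 vertices and tw(G) ≥ 3. The upper and lower bounds meet at 3, so that is the treewidth.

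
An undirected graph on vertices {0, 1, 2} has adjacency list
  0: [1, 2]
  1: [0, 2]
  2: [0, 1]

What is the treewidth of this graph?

2

A width-2 tree decomposition is:
Bags: B1 = {0, 1, 2}
Tree: (single bag)
With just one bag of size 3, the width is 3 − 1 = 2, so tw(G) ≤ 2. On the other hand G contains the 3-clique {0, 1, 2}. A clique must lie in a single bag of any decomposition, so no decomposition can have width below 2. Therefore the treewidth is 2.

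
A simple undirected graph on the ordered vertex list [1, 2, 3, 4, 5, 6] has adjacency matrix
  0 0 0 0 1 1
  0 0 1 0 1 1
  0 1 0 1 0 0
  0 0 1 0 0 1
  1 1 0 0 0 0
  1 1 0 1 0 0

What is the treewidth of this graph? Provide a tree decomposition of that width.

Treewidth 2.
Bags: B1 = {3, 4, 6}  B2 = {2, 3, 6}  B3 = {1, 2, 6}  B4 = {1, 2, 5}
Tree: B1–B2, B2–B3, B3–B4

The largest bag has 3 vertices, giving width 2; this decomposition certifies tw(G) ≤ 2. Since 4–3–2–6–4 is a cycle in G, G is not acyclic. Forests are exactly the graphs of treewidth ≤ 1, so tw(G) ≥ 2. Therefore the treewidth is 2.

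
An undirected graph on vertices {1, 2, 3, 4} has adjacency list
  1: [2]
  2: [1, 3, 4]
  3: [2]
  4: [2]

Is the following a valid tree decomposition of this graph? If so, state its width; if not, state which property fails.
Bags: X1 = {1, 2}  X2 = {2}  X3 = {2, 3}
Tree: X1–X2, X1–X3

A tree decomposition must satisfy three properties: every vertex lies in some bag; for every edge, both endpoints lie together in some bag; and for every vertex, the bags containing it form a connected subtree. Here vertex 4 appears in no bag, so the decomposition is invalid.

No — vertex 4 appears in no bag.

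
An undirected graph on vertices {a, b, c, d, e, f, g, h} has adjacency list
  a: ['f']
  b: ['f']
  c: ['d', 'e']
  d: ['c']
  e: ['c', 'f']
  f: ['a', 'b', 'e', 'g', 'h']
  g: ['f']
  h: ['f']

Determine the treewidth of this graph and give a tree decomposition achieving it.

Every bag has size at most 2, so the width is 2 − 1 = 1 and tw(G) ≤ 1. Any graph with an edge has treewidth ≥ 1, and G has the edge f–e. Therefore the treewidth is 1.

Treewidth 1.
One optimal decomposition is:
Bags: B1 = {e, f}  B2 = {a, f}  B3 = {c, e}  B4 = {b, f}  B5 = {f, h}  B6 = {c, d}  B7 = {f, g}
Tree: B1–B2, B1–B3, B2–B4, B2–B5, B3–B6, B4–B7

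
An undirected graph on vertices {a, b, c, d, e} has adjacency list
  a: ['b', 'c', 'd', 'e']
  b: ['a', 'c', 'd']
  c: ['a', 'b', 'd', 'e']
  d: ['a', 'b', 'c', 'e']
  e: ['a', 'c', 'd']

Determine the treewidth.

3

A width-3 tree decomposition is:
Bags: B1 = {a, c, d, e}  B2 = {a, b, c, d}
Tree: B1–B2
Every bag has size at most 4, so the width is 4 − 1 = 3 and tw(G) ≤ 3. On the other hand G contains the 4-clique {a, c, d, e}. A clique must lie in a single bag of any decomposition, so no decomposition can have width below 3. The upper and lower bounds meet at 3, so that is the treewidth.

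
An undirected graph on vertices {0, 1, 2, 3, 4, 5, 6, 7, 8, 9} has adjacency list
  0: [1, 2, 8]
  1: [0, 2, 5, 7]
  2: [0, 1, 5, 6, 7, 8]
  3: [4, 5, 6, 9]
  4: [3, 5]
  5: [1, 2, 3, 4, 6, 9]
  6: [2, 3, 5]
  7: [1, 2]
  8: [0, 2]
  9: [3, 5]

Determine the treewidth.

2

A width-2 tree decomposition is:
Bags: B1 = {0, 1, 2}  B2 = {1, 2, 5}  B3 = {1, 2, 7}  B4 = {2, 5, 6}  B5 = {3, 5, 6}  B6 = {3, 5, 9}  B7 = {0, 2, 8}  B8 = {3, 4, 5}
Tree: B1–B2, B1–B3, B2–B4, B4–B5, B5–B6, B1–B7, B6–B8
Every bag has size at most 3, so the width is 3 − 1 = 2 and tw(G) ≤ 2. Conversely, {3, 5, 9} is a clique of size 3, and the vertices of any clique must share a bag in every tree decomposition; so some bag has ≥ 3 vertices and tw(G) ≥ 2. Combining the bounds, tw(G) = 2.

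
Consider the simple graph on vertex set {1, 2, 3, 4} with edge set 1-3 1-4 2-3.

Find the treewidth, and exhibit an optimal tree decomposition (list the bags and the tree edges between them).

Every bag has size at most 2, so the width is 2 − 1 = 1 and tw(G) ≤ 1. Any graph with an edge has treewidth ≥ 1, and G has the edge 2–3. Hence tw(G) = 1 exactly.

Treewidth 1.
One optimal decomposition is:
Bags: B1 = {2, 3}  B2 = {1, 3}  B3 = {1, 4}
Tree: B1–B2, B2–B3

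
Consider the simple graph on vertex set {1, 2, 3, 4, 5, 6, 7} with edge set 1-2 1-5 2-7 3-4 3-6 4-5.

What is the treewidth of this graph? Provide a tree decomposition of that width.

Treewidth 1.
One optimal decomposition is:
Bags: B1 = {3, 6}  B2 = {3, 4}  B3 = {4, 5}  B4 = {1, 5}  B5 = {1, 2}  B6 = {2, 7}
Tree: B1–B2, B2–B3, B3–B4, B4–B5, B5–B6

Each bag holds 2 vertices, so the decomposition has width 1, which upper-bounds the treewidth. G has an edge, so its treewidth is at least 1. Therefore the treewidth is 1.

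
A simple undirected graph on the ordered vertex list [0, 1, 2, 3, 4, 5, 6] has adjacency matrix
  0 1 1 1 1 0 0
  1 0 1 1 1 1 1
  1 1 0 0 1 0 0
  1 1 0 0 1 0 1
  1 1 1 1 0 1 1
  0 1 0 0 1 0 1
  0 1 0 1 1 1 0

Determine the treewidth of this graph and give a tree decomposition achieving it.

Treewidth 3.
One such decomposition:
Bags: B1 = {0, 1, 3, 4}  B2 = {1, 3, 4, 6}  B3 = {0, 1, 2, 4}  B4 = {1, 4, 5, 6}
Tree: B1–B2, B1–B3, B2–B4

The largest bag has 4 vertices, giving width 3; this decomposition certifies tw(G) ≤ 3. On the other hand G contains the 4-clique {0, 1, 2, 4}. A clique must lie in a single bag of any decomposition, so no decomposition can have width below 3. Therefore the treewidth is 3.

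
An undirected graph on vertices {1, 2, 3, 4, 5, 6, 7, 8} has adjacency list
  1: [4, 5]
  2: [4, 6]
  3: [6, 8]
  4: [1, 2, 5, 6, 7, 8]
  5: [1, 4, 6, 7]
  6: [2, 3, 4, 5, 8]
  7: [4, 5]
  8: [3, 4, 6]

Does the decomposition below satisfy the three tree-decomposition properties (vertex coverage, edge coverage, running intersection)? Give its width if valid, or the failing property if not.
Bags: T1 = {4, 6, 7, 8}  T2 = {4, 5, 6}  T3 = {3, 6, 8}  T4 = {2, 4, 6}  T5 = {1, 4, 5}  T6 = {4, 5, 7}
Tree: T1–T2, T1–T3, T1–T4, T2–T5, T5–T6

No — bags containing vertex 7 are not connected in the tree.

A tree decomposition must satisfy three properties: every vertex lies in some bag; for every edge, both endpoints lie together in some bag; and for every vertex, the bags containing it form a connected subtree. Here bags containing vertex 7 are not connected in the tree, so the decomposition is invalid.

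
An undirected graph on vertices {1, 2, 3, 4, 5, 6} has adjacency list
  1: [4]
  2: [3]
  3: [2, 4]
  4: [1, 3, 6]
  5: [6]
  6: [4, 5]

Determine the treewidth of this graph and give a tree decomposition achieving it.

Treewidth 1.
Bags: B1 = {2, 3}  B2 = {3, 4}  B3 = {4, 6}  B4 = {5, 6}  B5 = {1, 4}
Tree: B1–B2, B2–B3, B3–B4, B3–B5

The largest bag has 2 vertices, giving width 1; this decomposition certifies tw(G) ≤ 1. Any graph with an edge has treewidth ≥ 1, and G has the edge 3–2. Combining the bounds, tw(G) = 1.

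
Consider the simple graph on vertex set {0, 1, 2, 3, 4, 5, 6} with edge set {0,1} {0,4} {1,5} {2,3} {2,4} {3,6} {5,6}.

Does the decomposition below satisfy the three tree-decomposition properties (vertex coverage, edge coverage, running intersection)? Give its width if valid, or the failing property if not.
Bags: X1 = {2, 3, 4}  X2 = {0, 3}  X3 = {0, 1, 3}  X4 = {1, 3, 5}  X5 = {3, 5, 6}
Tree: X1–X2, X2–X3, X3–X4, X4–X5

A tree decomposition must satisfy three properties: every vertex lies in some bag; for every edge, both endpoints lie together in some bag; and for every vertex, the bags containing it form a connected subtree. Here edge (4,0) lies in no bag, so the decomposition is invalid.

No — edge (4,0) lies in no bag.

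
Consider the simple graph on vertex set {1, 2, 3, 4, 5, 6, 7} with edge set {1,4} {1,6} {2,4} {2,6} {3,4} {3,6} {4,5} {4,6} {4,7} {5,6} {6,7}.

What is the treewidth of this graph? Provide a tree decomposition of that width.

Treewidth 2.
Bags: B1 = {4, 6, 7}  B2 = {1, 4, 6}  B3 = {2, 4, 6}  B4 = {3, 4, 6}  B5 = {4, 5, 6}
Tree: B1–B2, B1–B3, B1–B4, B2–B5

Every bag has size at most 3, so the width is 3 − 1 = 2 and tw(G) ≤ 2. For the lower bound, the 3 vertices {1, 4, 6} are pairwise adjacent, and any tree decomposition puts a clique entirely inside one bag — forcing width ≥ 2. Therefore the treewidth is 2.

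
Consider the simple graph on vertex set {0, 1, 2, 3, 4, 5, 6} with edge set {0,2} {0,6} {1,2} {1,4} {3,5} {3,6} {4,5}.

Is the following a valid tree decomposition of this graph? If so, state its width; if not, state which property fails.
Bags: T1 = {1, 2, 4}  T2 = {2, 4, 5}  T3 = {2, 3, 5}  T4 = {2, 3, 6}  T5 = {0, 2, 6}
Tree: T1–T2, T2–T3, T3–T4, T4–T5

Yes; width 2.

Vertex coverage: the bags together contain {0, 1, 2, 3, 4, 5, 6}, the full vertex set. Edge coverage: each edge of G has both endpoints in at least one bag. Running intersection: for every vertex, the bags containing it form a connected subtree. All three properties hold, so this is a valid tree decomposition of width max|bag| − 1 = 2, and hence tw(G) ≤ 2.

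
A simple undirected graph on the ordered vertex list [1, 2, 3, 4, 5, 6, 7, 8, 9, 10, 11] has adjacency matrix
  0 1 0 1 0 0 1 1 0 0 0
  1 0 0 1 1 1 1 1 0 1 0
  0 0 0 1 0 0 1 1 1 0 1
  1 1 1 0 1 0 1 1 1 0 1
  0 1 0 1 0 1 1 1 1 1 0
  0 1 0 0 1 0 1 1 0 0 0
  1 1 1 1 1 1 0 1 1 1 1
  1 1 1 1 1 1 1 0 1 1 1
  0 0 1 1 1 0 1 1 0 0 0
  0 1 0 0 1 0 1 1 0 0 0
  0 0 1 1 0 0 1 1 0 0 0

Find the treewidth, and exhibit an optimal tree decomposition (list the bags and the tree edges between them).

Treewidth 4.
One optimal decomposition is:
Bags: B1 = {4, 5, 7, 8, 9}  B2 = {3, 4, 7, 8, 9}  B3 = {2, 4, 5, 7, 8}  B4 = {2, 5, 6, 7, 8}  B5 = {2, 5, 7, 8, 10}  B6 = {1, 2, 4, 7, 8}  B7 = {3, 4, 7, 8, 11}
Tree: B1–B2, B1–B3, B3–B4, B4–B5, B3–B6, B2–B7

The largest bag has 5 vertices, giving width 4; this decomposition certifies tw(G) ≤ 4. Conversely, {2, 5, 7, 8, 10} is a clique of size 5, and the vertices of any clique must share a bag in every tree decomposition; so some bag has ≥ 5 vertices and tw(G) ≥ 4. Combining the bounds, tw(G) = 4.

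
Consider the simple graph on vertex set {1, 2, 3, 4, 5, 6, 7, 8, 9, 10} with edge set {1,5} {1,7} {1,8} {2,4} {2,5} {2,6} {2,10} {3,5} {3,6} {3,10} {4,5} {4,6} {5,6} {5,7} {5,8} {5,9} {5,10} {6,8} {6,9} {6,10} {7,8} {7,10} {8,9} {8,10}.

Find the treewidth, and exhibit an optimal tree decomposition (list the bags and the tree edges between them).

Each bag holds 4 vertices, so the decomposition has width 3, which upper-bounds the treewidth. Conversely, {1, 5, 7, 8} is a clique of size 4, and the vertices of any clique must share a bag in every tree decomposition; so some bag has ≥ 4 vertices and tw(G) ≥ 3. Therefore the treewidth is 3.

Treewidth 3.
One such decomposition:
Bags: B1 = {5, 6, 8, 10}  B2 = {5, 6, 8, 9}  B3 = {5, 7, 8, 10}  B4 = {3, 5, 6, 10}  B5 = {2, 5, 6, 10}  B6 = {1, 5, 7, 8}  B7 = {2, 4, 5, 6}
Tree: B1–B2, B1–B3, B1–B4, B4–B5, B3–B6, B5–B7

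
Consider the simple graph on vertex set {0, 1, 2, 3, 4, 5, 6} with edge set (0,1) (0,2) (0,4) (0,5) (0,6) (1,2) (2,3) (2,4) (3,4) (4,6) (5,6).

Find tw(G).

2

A width-2 tree decomposition is:
Bags: B1 = {2, 3, 4}  B2 = {0, 2, 4}  B3 = {0, 1, 2}  B4 = {0, 4, 6}  B5 = {0, 5, 6}
Tree: B1–B2, B2–B3, B2–B4, B4–B5
Each bag holds 3 vertices, so the decomposition has width 2, which upper-bounds the treewidth. On the other hand G contains the 3-clique {0, 1, 2}. A clique must lie in a single bag of any decomposition, so no decomposition can have width below 2. Combining the bounds, tw(G) = 2.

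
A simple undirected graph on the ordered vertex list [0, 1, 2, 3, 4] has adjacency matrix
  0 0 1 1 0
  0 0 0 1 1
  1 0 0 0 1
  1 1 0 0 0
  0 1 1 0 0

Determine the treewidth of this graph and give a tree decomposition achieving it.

Each bag holds 3 vertices, so the decomposition has width 2, which upper-bounds the treewidth. For the lower bound, G contains the cycle 4–2–0–3–1–4, so G is not a forest; only forests have treewidth ≤ 1, hence tw(G) ≥ 2. The upper and lower bounds meet at 2, so that is the treewidth.

Treewidth 2.
One such decomposition:
Bags: B1 = {0, 2, 4}  B2 = {0, 3, 4}  B3 = {1, 3, 4}
Tree: B1–B2, B2–B3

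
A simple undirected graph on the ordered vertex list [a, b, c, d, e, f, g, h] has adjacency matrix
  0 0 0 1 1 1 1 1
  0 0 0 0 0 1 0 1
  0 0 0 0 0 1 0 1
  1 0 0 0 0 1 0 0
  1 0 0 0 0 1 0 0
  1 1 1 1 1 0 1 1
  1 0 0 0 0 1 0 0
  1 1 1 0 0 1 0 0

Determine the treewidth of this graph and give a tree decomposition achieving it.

Each bag holds 3 vertices, so the decomposition has width 2, which upper-bounds the treewidth. Conversely, {c, f, h} is a clique of size 3, and the vertices of any clique must share a bag in every tree decomposition; so some bag has ≥ 3 vertices and tw(G) ≥ 2. Combining the bounds, tw(G) = 2.

Treewidth 2.
One such decomposition:
Bags: B1 = {a, f, g}  B2 = {a, f, h}  B3 = {a, e, f}  B4 = {c, f, h}  B5 = {b, f, h}  B6 = {a, d, f}
Tree: B1–B2, B1–B3, B2–B4, B2–B5, B2–B6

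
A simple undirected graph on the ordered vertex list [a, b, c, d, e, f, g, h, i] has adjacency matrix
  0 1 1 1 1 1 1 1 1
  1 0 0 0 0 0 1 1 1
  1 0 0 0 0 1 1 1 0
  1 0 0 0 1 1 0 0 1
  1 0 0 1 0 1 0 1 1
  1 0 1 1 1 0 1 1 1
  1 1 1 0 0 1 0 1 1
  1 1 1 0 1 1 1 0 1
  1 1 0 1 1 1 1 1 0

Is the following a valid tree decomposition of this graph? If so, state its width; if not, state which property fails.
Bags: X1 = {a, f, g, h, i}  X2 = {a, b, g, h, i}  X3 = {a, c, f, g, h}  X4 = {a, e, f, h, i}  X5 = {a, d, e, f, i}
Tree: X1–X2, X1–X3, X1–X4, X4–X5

Yes; width 4.

Every vertex of G appears in some bag (union = {a, b, c, d, e, f, g, h, i}); every edge is covered by a bag; and for each vertex v the set of bags containing v is connected in the bag tree. The decomposition is therefore valid. The largest bag has 5 vertices, so the width is 4.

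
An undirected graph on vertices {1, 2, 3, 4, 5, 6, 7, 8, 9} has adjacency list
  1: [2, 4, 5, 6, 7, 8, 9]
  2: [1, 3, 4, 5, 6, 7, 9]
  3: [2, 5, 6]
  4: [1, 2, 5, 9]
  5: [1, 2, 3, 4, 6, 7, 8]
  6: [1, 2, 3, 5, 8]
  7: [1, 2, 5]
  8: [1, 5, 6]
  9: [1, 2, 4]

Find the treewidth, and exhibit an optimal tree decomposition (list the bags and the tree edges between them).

Treewidth 3.
Bags: B1 = {1, 2, 4, 9}  B2 = {1, 2, 4, 5}  B3 = {1, 2, 5, 7}  B4 = {1, 2, 5, 6}  B5 = {2, 3, 5, 6}  B6 = {1, 5, 6, 8}
Tree: B1–B2, B2–B3, B2–B4, B4–B5, B4–B6

Every bag has size at most 4, so the width is 4 − 1 = 3 and tw(G) ≤ 3. Conversely, {1, 5, 6, 8} is a clique of size 4, and the vertices of any clique must share a bag in every tree decomposition; so some bag has ≥ 4 vertices and tw(G) ≥ 3. Hence tw(G) = 3 exactly.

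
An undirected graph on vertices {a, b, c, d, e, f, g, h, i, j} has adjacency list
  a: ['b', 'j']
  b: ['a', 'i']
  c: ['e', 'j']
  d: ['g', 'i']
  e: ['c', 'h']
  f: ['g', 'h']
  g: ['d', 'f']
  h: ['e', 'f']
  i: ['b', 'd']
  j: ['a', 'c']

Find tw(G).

2

A width-2 tree decomposition is:
Bags: B1 = {a, b, j}  B2 = {b, c, j}  B3 = {b, c, e}  B4 = {b, e, h}  B5 = {b, f, h}  B6 = {b, f, g}  B7 = {b, d, g}  B8 = {b, d, i}
Tree: B1–B2, B2–B3, B3–B4, B4–B5, B5–B6, B6–B7, B7–B8
The largest bag has 3 vertices, giving width 2; this decomposition certifies tw(G) ≤ 2. Since b–a–j–c–e–h–f–g–d–i–b is a cycle in G, G is not acyclic. Forests are exactly the graphs of treewidth ≤ 1, so tw(G) ≥ 2. Hence tw(G) = 2 exactly.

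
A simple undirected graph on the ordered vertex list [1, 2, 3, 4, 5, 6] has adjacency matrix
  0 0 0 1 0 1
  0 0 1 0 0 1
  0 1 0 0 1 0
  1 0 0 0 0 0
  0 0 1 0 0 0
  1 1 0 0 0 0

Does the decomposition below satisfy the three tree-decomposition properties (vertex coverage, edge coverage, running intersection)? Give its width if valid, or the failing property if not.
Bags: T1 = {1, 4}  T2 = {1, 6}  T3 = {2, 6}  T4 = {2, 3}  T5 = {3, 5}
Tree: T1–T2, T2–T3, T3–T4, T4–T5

Checking the three conditions: (i) the bags cover all of {1, 2, 3, 4, 5, 6}; (ii) for each edge, some bag contains both endpoints; (iii) the bags containing any fixed vertex form a subtree. All hold, so the decomposition is valid with width 2 − 1 = 1.

Yes; width 1.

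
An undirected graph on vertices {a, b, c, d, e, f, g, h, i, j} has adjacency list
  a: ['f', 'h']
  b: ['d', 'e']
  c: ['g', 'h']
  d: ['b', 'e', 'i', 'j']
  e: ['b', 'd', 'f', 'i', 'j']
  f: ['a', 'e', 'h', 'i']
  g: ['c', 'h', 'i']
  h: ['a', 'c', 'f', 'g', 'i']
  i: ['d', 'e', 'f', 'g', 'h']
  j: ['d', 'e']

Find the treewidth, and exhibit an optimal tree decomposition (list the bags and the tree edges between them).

Treewidth 2.
Bags: B1 = {e, f, i}  B2 = {f, h, i}  B3 = {a, f, h}  B4 = {g, h, i}  B5 = {d, e, i}  B6 = {d, e, j}  B7 = {c, g, h}  B8 = {b, d, e}
Tree: B1–B2, B2–B3, B2–B4, B1–B5, B5–B6, B4–B7, B6–B8

Each bag holds 3 vertices, so the decomposition has width 2, which upper-bounds the treewidth. Conversely, {d, e, j} is a clique of size 3, and the vertices of any clique must share a bag in every tree decomposition; so some bag has ≥ 3 vertices and tw(G) ≥ 2. Therefore the treewidth is 2.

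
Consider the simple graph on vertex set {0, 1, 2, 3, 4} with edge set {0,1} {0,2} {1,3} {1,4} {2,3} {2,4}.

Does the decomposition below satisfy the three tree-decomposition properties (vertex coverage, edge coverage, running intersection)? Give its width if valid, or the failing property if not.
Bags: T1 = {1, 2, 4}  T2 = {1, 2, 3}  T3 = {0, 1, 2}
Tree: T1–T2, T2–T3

Checking the three conditions: (i) the bags cover all of {0, 1, 2, 3, 4}; (ii) for each edge, some bag contains both endpoints; (iii) the bags containing any fixed vertex form a subtree. All hold, so the decomposition is valid with width 3 − 1 = 2.

Yes; width 2.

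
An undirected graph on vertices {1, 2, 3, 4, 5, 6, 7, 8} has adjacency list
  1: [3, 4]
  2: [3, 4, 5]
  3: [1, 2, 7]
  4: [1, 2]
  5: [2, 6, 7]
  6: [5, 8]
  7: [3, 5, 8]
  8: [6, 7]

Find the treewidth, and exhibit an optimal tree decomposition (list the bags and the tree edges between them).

Each bag holds 3 vertices, so the decomposition has width 2, which upper-bounds the treewidth. For the lower bound, G contains the cycle 8–6–5–7–8, so G is not a forest; only forests have treewidth ≤ 1, hence tw(G) ≥ 2. The upper and lower bounds meet at 2, so that is the treewidth.

Treewidth 2.
One such decomposition:
Bags: B1 = {6, 7, 8}  B2 = {5, 6, 7}  B3 = {3, 5, 7}  B4 = {2, 3, 5}  B5 = {1, 2, 3}  B6 = {1, 2, 4}
Tree: B1–B2, B2–B3, B3–B4, B4–B5, B5–B6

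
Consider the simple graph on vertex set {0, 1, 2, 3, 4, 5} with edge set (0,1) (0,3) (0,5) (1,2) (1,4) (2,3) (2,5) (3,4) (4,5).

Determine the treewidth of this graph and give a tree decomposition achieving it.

The largest bag has 4 vertices, giving width 3; this decomposition certifies tw(G) ≤ 3. For the lower bound: the 4 vertex sets {3,4}, {0,1}, {2}, {5} are disjoint, each induces a connected subgraph, and every pair is joined by at least one edge of G. Contracting each set to a single vertex therefore yields K_{4} as a minor, and since treewidth is minor-monotone, tw(G) ≥ tw(K_{4}) = 3. Therefore the treewidth is 3.

Treewidth 3.
Bags: B1 = {0, 2, 3, 4}  B2 = {0, 1, 2, 4}  B3 = {0, 2, 4, 5}
Tree: B1–B2, B2–B3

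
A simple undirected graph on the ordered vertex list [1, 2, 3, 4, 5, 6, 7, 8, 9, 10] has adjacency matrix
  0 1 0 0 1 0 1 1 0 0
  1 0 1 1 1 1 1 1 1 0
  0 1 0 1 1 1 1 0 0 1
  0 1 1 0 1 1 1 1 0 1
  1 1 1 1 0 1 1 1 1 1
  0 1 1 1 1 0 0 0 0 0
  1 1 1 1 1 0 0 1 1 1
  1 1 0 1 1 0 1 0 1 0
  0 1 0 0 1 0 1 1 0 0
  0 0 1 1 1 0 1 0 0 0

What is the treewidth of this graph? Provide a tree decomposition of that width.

Each bag holds 5 vertices, so the decomposition has width 4, which upper-bounds the treewidth. For the lower bound, the 5 vertices {2, 3, 4, 5, 6} are pairwise adjacent, and any tree decomposition puts a clique entirely inside one bag — forcing width ≥ 4. The upper and lower bounds meet at 4, so that is the treewidth.

Treewidth 4.
One such decomposition:
Bags: B1 = {2, 5, 7, 8, 9}  B2 = {2, 4, 5, 7, 8}  B3 = {2, 3, 4, 5, 7}  B4 = {2, 3, 4, 5, 6}  B5 = {1, 2, 5, 7, 8}  B6 = {3, 4, 5, 7, 10}
Tree: B1–B2, B2–B3, B3–B4, B2–B5, B3–B6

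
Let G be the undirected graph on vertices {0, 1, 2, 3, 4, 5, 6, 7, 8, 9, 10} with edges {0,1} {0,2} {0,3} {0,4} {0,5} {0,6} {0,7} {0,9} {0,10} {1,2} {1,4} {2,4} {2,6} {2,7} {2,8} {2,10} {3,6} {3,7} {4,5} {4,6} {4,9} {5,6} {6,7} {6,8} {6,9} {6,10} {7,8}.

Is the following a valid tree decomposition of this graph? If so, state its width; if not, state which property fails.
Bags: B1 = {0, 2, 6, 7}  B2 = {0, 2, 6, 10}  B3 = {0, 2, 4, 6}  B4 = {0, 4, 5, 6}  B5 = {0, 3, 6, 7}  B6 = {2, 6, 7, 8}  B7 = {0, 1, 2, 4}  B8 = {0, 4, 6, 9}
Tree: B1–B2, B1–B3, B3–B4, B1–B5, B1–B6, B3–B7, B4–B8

Yes; width 3.

Every vertex of G appears in some bag (union = {0, 1, 2, 3, 4, 5, 6, 7, 8, 9, 10}); every edge is covered by a bag; and for each vertex v the set of bags containing v is connected in the bag tree. The decomposition is therefore valid. The largest bag has 4 vertices, so the width is 3.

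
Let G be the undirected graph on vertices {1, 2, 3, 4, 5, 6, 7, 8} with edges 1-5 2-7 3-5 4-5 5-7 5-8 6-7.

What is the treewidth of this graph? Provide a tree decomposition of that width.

Treewidth 1.
One optimal decomposition is:
Bags: B1 = {1, 5}  B2 = {5, 7}  B3 = {4, 5}  B4 = {3, 5}  B5 = {5, 8}  B6 = {2, 7}  B7 = {6, 7}
Tree: B1–B2, B1–B3, B3–B4, B1–B5, B2–B6, B2–B7

Each bag holds 2 vertices, so the decomposition has width 1, which upper-bounds the treewidth. Since G has at least one edge (e.g. 5–1), it is not an edgeless graph, so tw(G) ≥ 1. The upper and lower bounds meet at 1, so that is the treewidth.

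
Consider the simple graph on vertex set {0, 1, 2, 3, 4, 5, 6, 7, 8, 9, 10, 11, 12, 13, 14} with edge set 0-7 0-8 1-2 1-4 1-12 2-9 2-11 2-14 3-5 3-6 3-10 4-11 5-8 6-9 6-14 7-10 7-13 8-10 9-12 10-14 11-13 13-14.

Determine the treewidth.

A width-3 tree decomposition is:
Bags: B1 = {1, 4, 9, 12}  B2 = {1, 2, 4, 9}  B3 = {2, 4, 9, 11}  B4 = {2, 6, 9, 11}  B5 = {2, 6, 11, 14}  B6 = {6, 11, 13, 14}  B7 = {3, 6, 13, 14}  B8 = {3, 10, 13, 14}  B9 = {3, 7, 10, 13}  B10 = {3, 5, 7, 10}  B11 = {5, 7, 8, 10}  B12 = {0, 5, 7, 8}
Tree: B1–B2, B2–B3, B3–B4, B4–B5, B5–B6, B6–B7, B7–B8, B8–B9, B9–B10, B10–B11, B11–B12
The largest bag has 4 vertices, giving width 3; this decomposition certifies tw(G) ≤ 3. For the lower bound: the 4 vertex sets {1,4,12}, {9}, {2}, {6,11,13,14} are disjoint, each induces a connected subgraph, and every pair is joined by at least one edge of G. Contracting each set to a single vertex therefore yields K_{4} as a minor, and since treewidth is minor-monotone, tw(G) ≥ tw(K_{4}) = 3. Therefore the treewidth is 3.

3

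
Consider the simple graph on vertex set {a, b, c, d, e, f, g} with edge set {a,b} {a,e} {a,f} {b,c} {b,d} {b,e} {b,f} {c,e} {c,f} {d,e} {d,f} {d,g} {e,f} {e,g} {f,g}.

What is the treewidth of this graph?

A width-3 tree decomposition is:
Bags: B1 = {d, e, f, g}  B2 = {b, d, e, f}  B3 = {a, b, e, f}  B4 = {b, c, e, f}
Tree: B1–B2, B2–B3, B3–B4
The largest bag has 4 vertices, giving width 3; this decomposition certifies tw(G) ≤ 3. On the other hand G contains the 4-clique {d, e, f, g}. A clique must lie in a single bag of any decomposition, so no decomposition can have width below 3. Therefore the treewidth is 3.

3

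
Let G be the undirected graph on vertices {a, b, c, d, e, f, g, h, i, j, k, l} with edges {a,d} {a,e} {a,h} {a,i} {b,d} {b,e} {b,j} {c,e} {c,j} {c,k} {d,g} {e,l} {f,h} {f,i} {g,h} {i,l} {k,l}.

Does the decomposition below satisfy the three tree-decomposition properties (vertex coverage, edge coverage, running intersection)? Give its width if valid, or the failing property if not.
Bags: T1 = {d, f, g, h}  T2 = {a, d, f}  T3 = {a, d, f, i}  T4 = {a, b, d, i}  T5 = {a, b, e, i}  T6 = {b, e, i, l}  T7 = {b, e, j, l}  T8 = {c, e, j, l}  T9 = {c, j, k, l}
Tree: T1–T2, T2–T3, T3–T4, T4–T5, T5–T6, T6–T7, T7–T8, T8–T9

A tree decomposition must satisfy three properties: every vertex lies in some bag; for every edge, both endpoints lie together in some bag; and for every vertex, the bags containing it form a connected subtree. Here edge (h,a) lies in no bag, so the decomposition is invalid.

No — edge (h,a) lies in no bag.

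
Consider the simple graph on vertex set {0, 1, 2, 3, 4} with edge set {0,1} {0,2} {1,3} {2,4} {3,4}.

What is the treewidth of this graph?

2

A width-2 tree decomposition is:
Bags: B1 = {0, 1, 3}  B2 = {0, 3, 4}  B3 = {0, 2, 4}
Tree: B1–B2, B2–B3
The largest bag has 3 vertices, giving width 2; this decomposition certifies tw(G) ≤ 2. For the lower bound, G contains the cycle 0–1–3–4–2–0, so G is not a forest; only forests have treewidth ≤ 1, hence tw(G) ≥ 2. The upper and lower bounds meet at 2, so that is the treewidth.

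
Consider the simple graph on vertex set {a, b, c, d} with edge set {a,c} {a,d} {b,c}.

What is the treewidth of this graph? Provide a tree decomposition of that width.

Treewidth 1.
Bags: B1 = {b, c}  B2 = {a, c}  B3 = {a, d}
Tree: B1–B2, B2–B3

Each bag holds 2 vertices, so the decomposition has width 1, which upper-bounds the treewidth. Any graph with an edge has treewidth ≥ 1, and G has the edge b–c. The upper and lower bounds meet at 1, so that is the treewidth.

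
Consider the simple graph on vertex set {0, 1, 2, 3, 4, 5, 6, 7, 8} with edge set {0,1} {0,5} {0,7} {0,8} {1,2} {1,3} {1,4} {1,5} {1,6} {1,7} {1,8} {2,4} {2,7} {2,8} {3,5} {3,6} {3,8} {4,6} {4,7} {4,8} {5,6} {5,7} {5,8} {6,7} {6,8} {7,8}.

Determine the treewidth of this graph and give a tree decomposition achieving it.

Treewidth 4.
One such decomposition:
Bags: B1 = {1, 5, 6, 7, 8}  B2 = {1, 4, 6, 7, 8}  B3 = {1, 2, 4, 7, 8}  B4 = {1, 3, 5, 6, 8}  B5 = {0, 1, 5, 7, 8}
Tree: B1–B2, B2–B3, B1–B4, B1–B5

The largest bag has 5 vertices, giving width 4; this decomposition certifies tw(G) ≤ 4. For the lower bound, the 5 vertices {1, 3, 5, 6, 8} are pairwise adjacent, and any tree decomposition puts a clique entirely inside one bag — forcing width ≥ 4. The upper and lower bounds meet at 4, so that is the treewidth.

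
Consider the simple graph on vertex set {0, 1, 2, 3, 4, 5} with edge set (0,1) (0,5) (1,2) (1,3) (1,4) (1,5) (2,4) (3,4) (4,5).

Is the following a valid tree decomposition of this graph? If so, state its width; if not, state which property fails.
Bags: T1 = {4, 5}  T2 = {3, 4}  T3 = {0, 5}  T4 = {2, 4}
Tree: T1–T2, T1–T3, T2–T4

No — vertex 1 appears in no bag.

A tree decomposition must satisfy three properties: every vertex lies in some bag; for every edge, both endpoints lie together in some bag; and for every vertex, the bags containing it form a connected subtree. Here vertex 1 appears in no bag, so the decomposition is invalid.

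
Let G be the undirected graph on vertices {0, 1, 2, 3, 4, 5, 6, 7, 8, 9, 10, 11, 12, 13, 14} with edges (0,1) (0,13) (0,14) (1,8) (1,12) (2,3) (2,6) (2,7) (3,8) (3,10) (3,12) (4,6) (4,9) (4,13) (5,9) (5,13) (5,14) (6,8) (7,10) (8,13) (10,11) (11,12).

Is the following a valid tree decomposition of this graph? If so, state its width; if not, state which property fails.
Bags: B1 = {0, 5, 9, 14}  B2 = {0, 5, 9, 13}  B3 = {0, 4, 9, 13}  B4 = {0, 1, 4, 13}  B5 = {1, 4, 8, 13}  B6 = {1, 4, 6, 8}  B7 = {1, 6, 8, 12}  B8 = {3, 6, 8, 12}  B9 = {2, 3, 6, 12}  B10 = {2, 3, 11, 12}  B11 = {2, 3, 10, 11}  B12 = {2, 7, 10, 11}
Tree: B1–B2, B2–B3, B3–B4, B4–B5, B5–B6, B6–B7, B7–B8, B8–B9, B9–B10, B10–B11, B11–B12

Vertex coverage: the bags together contain {0, 1, 2, 3, 4, 5, 6, 7, 8, 9, 10, 11, 12, 13, 14}, the full vertex set. Edge coverage: each edge of G has both endpoints in at least one bag. Running intersection: for every vertex, the bags containing it form a connected subtree. All three properties hold, so this is a valid tree decomposition of width max|bag| − 1 = 3, and hence tw(G) ≤ 3.

Yes; width 3.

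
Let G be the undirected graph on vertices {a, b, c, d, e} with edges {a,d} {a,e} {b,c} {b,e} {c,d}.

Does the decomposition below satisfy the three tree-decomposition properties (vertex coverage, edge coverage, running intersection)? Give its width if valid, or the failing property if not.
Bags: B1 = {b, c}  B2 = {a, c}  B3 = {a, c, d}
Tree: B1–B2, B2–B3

No — vertex e appears in no bag.

A tree decomposition must satisfy three properties: every vertex lies in some bag; for every edge, both endpoints lie together in some bag; and for every vertex, the bags containing it form a connected subtree. Here vertex e appears in no bag, so the decomposition is invalid.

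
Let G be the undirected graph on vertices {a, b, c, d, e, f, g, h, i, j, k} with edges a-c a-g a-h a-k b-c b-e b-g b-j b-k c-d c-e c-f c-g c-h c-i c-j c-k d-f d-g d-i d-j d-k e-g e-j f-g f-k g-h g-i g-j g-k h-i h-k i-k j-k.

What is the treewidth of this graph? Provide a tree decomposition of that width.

The largest bag has 5 vertices, giving width 4; this decomposition certifies tw(G) ≤ 4. Conversely, {b, c, e, g, j} is a clique of size 5, and the vertices of any clique must share a bag in every tree decomposition; so some bag has ≥ 5 vertices and tw(G) ≥ 4. Combining the bounds, tw(G) = 4.

Treewidth 4.
One optimal decomposition is:
Bags: B1 = {b, c, g, j, k}  B2 = {c, d, g, j, k}  B3 = {c, d, g, i, k}  B4 = {b, c, e, g, j}  B5 = {c, g, h, i, k}  B6 = {a, c, g, h, k}  B7 = {c, d, f, g, k}
Tree: B1–B2, B2–B3, B1–B4, B3–B5, B5–B6, B3–B7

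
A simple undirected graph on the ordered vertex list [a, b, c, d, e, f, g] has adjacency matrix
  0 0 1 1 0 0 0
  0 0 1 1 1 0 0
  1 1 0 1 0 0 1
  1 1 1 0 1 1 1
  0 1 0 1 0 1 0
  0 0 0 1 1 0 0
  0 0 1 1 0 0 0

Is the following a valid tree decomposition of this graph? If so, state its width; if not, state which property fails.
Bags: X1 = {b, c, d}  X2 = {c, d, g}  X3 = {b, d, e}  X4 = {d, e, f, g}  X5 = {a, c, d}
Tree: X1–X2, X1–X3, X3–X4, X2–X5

A tree decomposition must satisfy three properties: every vertex lies in some bag; for every edge, both endpoints lie together in some bag; and for every vertex, the bags containing it form a connected subtree. Here bags containing vertex g are not connected in the tree, so the decomposition is invalid.

No — bags containing vertex g are not connected in the tree.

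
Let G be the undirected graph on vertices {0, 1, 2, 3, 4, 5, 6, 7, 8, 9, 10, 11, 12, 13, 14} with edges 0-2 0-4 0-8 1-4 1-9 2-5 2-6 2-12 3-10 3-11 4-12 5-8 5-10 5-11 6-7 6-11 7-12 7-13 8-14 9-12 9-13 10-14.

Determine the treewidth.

A width-3 tree decomposition is:
Bags: B1 = {3, 8, 10, 14}  B2 = {3, 5, 8, 10}  B3 = {3, 5, 8, 11}  B4 = {0, 5, 8, 11}  B5 = {0, 2, 5, 11}  B6 = {0, 2, 6, 11}  B7 = {0, 2, 4, 6}  B8 = {2, 4, 6, 12}  B9 = {4, 6, 7, 12}  B10 = {1, 4, 7, 12}  B11 = {1, 7, 9, 12}  B12 = {1, 7, 9, 13}
Tree: B1–B2, B2–B3, B3–B4, B4–B5, B5–B6, B6–B7, B7–B8, B8–B9, B9–B10, B10–B11, B11–B12
The largest bag has 4 vertices, giving width 3; this decomposition certifies tw(G) ≤ 3. For the lower bound: the 4 vertex sets {3,10,14}, {8}, {5}, {0,2,6,11} are disjoint, each induces a connected subgraph, and every pair is joined by at least one edge of G. Contracting each set to a single vertex therefore yields K_{4} as a minor, and since treewidth is minor-monotone, tw(G) ≥ tw(K_{4}) = 3. Combining the bounds, tw(G) = 3.

3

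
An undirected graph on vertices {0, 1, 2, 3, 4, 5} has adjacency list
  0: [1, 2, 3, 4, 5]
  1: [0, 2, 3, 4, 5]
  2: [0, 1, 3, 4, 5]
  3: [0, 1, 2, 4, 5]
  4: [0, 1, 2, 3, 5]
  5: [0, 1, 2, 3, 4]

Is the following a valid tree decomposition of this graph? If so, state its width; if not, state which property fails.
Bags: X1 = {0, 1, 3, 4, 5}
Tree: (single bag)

No — vertex 2 appears in no bag.

A tree decomposition must satisfy three properties: every vertex lies in some bag; for every edge, both endpoints lie together in some bag; and for every vertex, the bags containing it form a connected subtree. Here vertex 2 appears in no bag, so the decomposition is invalid.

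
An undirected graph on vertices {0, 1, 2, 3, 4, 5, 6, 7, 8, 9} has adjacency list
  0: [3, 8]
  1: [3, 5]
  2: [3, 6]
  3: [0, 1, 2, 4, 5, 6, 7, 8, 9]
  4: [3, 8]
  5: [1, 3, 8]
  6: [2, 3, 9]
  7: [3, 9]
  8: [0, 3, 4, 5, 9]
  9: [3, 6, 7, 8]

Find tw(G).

A width-2 tree decomposition is:
Bags: B1 = {3, 8, 9}  B2 = {3, 5, 8}  B3 = {3, 7, 9}  B4 = {0, 3, 8}  B5 = {3, 6, 9}  B6 = {2, 3, 6}  B7 = {1, 3, 5}  B8 = {3, 4, 8}
Tree: B1–B2, B1–B3, B2–B4, B1–B5, B5–B6, B2–B7, B2–B8
Each bag holds 3 vertices, so the decomposition has width 2, which upper-bounds the treewidth. On the other hand G contains the 3-clique {1, 3, 5}. A clique must lie in a single bag of any decomposition, so no decomposition can have width below 2. Combining the bounds, tw(G) = 2.

2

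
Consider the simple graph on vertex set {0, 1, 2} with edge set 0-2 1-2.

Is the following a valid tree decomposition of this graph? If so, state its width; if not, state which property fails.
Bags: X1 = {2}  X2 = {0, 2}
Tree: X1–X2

A tree decomposition must satisfy three properties: every vertex lies in some bag; for every edge, both endpoints lie together in some bag; and for every vertex, the bags containing it form a connected subtree. Here vertex 1 appears in no bag, so the decomposition is invalid.

No — vertex 1 appears in no bag.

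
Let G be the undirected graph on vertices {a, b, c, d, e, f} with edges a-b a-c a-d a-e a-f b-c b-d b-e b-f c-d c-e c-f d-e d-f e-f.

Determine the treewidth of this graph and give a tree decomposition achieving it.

Treewidth 5.
One such decomposition:
Bags: B1 = {a, b, c, d, e, f}
Tree: (single bag)

With just one bag of size 6, the width is 6 − 1 = 5, so tw(G) ≤ 5. Conversely, {a, b, c, d, e, f} is a clique of size 6, and the vertices of any clique must share a bag in every tree decomposition; so some bag has ≥ 6 vertices and tw(G) ≥ 5. Hence tw(G) = 5 exactly.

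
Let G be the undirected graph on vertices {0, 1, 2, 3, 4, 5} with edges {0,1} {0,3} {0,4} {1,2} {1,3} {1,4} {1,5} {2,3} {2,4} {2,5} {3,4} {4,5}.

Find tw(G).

3

A width-3 tree decomposition is:
Bags: B1 = {1, 2, 3, 4}  B2 = {0, 1, 3, 4}  B3 = {1, 2, 4, 5}
Tree: B1–B2, B1–B3
Each bag holds 4 vertices, so the decomposition has width 3, which upper-bounds the treewidth. On the other hand G contains the 4-clique {0, 1, 3, 4}. A clique must lie in a single bag of any decomposition, so no decomposition can have width below 3. The upper and lower bounds meet at 3, so that is the treewidth.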